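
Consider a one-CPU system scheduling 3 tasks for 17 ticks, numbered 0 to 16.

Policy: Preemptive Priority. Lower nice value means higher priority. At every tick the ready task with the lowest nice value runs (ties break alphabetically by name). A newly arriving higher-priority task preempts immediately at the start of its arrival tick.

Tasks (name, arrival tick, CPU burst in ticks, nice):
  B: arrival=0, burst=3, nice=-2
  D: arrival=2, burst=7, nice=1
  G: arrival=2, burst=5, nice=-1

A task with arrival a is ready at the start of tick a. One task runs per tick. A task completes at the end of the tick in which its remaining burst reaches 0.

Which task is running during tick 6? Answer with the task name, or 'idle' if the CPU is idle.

t=0: ready={B} → run B
t=1: ready={B} → run B
t=2: ready={B,D,G} → run B
t=3: ready={D,G} → run G
t=4: ready={D,G} → run G
t=5: ready={D,G} → run G
t=6: ready={D,G} → run G
t=7: ready={D,G} → run G
t=8: ready={D} → run D
t=9: ready={D} → run D
t=10: ready={D} → run D
t=11: ready={D} → run D
t=12: ready={D} → run D
t=13: ready={D} → run D
t=14: ready={D} → run D
t=15: (idle)
t=16: (idle)

running at tick 6 = G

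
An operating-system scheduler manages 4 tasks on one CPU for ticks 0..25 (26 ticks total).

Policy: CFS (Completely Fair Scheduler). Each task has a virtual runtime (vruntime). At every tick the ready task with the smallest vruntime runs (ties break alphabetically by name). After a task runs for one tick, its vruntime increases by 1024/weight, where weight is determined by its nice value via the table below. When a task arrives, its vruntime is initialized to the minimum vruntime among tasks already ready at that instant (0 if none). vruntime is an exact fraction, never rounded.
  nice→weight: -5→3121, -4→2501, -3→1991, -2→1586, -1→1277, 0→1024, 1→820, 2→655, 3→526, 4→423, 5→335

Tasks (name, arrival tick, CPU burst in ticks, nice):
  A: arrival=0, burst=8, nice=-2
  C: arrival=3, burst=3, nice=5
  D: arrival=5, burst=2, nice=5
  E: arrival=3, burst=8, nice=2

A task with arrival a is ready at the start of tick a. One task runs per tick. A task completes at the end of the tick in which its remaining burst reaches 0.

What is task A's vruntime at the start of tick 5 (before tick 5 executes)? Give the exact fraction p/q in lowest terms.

t=0: vr[A=0] → run A
t=1: vr[A=512/793] → run A
t=2: vr[A=1024/793] → run A
t=3: vr[A=1536/793 C=1536/793 E=1536/793] → run A
t=4: vr[A=2048/793 C=1536/793 E=1536/793] → run C
t=5: vr[A=2048/793 C=1326592/265655 D=1536/793 E=1536/793] → run D
t=6: vr[A=2048/793 C=1326592/265655 D=1326592/265655 E=1536/793] → run E
t=7: vr[A=2048/793 C=1326592/265655 D=1326592/265655 E=1818112/519415] → run A
t=8: vr[A=2560/793 C=1326592/265655 D=1326592/265655 E=1818112/519415] → run A
t=9: vr[A=3072/793 C=1326592/265655 D=1326592/265655 E=1818112/519415] → run E
t=10: vr[A=3072/793 C=1326592/265655 D=1326592/265655 E=2630144/519415] → run A
t=11: vr[A=3584/793 C=1326592/265655 D=1326592/265655 E=2630144/519415] → run A
t=12: vr[C=1326592/265655 D=1326592/265655 E=2630144/519415] → run C
t=13: vr[C=2138624/265655 D=1326592/265655 E=2630144/519415] → run D
t=14: vr[C=2138624/265655 E=2630144/519415] → run E
t=15: vr[C=2138624/265655 E=3442176/519415] → run E
t=16: vr[C=2138624/265655 E=4254208/519415] → run C
t=17: vr[E=4254208/519415] → run E
t=18: vr[E=1013248/103883] → run E
t=19: vr[E=5878272/519415] → run E
t=20: vr[E=6690304/519415] → run E
t=21: (idle)
t=22: (idle)
t=23: (idle)
t=24: (idle)
t=25: (idle)

vruntime(A, start of tick 5) = 2048/793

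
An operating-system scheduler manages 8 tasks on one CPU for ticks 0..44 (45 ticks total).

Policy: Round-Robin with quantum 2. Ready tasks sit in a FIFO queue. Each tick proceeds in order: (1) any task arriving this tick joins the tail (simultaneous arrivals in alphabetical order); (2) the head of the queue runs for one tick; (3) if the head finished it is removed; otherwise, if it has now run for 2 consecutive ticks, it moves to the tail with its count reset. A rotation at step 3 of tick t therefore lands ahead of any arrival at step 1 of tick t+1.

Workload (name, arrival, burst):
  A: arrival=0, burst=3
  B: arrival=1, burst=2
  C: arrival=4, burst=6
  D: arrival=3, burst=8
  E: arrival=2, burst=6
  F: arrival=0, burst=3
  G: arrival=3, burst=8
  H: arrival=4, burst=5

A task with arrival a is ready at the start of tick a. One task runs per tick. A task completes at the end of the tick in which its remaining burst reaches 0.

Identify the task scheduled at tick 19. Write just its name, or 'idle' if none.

running at tick 19 = E

t=0: queue=[A,F] q_used=0 → run A
t=1: queue=[A,F,B] q_used=1 → run A
t=2: queue=[F,B,A,E] q_used=0 → run F
t=3: queue=[F,B,A,E,D,G] q_used=1 → run F
t=4: queue=[B,A,E,D,G,F,C,H] q_used=0 → run B
t=5: queue=[B,A,E,D,G,F,C,H] q_used=1 → run B
t=6: queue=[A,E,D,G,F,C,H] q_used=0 → run A
t=7: queue=[E,D,G,F,C,H] q_used=0 → run E
t=8: queue=[E,D,G,F,C,H] q_used=1 → run E
t=9: queue=[D,G,F,C,H,E] q_used=0 → run D
t=10: queue=[D,G,F,C,H,E] q_used=1 → run D
t=11: queue=[G,F,C,H,E,D] q_used=0 → run G
t=12: queue=[G,F,C,H,E,D] q_used=1 → run G
t=13: queue=[F,C,H,E,D,G] q_used=0 → run F
t=14: queue=[C,H,E,D,G] q_used=0 → run C
t=15: queue=[C,H,E,D,G] q_used=1 → run C
t=16: queue=[H,E,D,G,C] q_used=0 → run H
t=17: queue=[H,E,D,G,C] q_used=1 → run H
t=18: queue=[E,D,G,C,H] q_used=0 → run E
t=19: queue=[E,D,G,C,H] q_used=1 → run E
t=20: queue=[D,G,C,H,E] q_used=0 → run D
t=21: queue=[D,G,C,H,E] q_used=1 → run D
t=22: queue=[G,C,H,E,D] q_used=0 → run G
t=23: queue=[G,C,H,E,D] q_used=1 → run G
t=24: queue=[C,H,E,D,G] q_used=0 → run C
t=25: queue=[C,H,E,D,G] q_used=1 → run C
t=26: queue=[H,E,D,G,C] q_used=0 → run H
t=27: queue=[H,E,D,G,C] q_used=1 → run H
t=28: queue=[E,D,G,C,H] q_used=0 → run E
t=29: queue=[E,D,G,C,H] q_used=1 → run E
t=30: queue=[D,G,C,H] q_used=0 → run D
t=31: queue=[D,G,C,H] q_used=1 → run D
t=32: queue=[G,C,H,D] q_used=0 → run G
t=33: queue=[G,C,H,D] q_used=1 → run G
t=34: queue=[C,H,D,G] q_used=0 → run C
t=35: queue=[C,H,D,G] q_used=1 → run C
t=36: queue=[H,D,G] q_used=0 → run H
t=37: queue=[D,G] q_used=0 → run D
t=38: queue=[D,G] q_used=1 → run D
t=39: queue=[G] q_used=0 → run G
t=40: queue=[G] q_used=1 → run G
t=41: (idle)
t=42: (idle)
t=43: (idle)
t=44: (idle)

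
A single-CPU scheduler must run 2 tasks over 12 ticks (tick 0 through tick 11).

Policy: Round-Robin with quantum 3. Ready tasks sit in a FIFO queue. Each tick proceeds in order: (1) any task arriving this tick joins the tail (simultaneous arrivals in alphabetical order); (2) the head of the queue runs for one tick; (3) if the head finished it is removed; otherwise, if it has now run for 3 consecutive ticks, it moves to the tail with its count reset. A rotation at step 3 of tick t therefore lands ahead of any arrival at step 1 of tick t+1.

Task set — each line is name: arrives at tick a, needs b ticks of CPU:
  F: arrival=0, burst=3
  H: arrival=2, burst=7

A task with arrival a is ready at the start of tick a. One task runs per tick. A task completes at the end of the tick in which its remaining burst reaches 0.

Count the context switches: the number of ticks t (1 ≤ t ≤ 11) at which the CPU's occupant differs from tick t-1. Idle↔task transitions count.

context switches = 2

t=0: queue=[F] q_used=0 → run F
t=1: queue=[F] q_used=1 → run F
t=2: queue=[F,H] q_used=2 → run F
t=3: queue=[H] q_used=0 → run H
t=4: queue=[H] q_used=1 → run H
t=5: queue=[H] q_used=2 → run H
t=6: queue=[H] q_used=0 → run H
t=7: queue=[H] q_used=1 → run H
t=8: queue=[H] q_used=2 → run H
t=9: queue=[H] q_used=0 → run H
t=10: (idle)
t=11: (idle)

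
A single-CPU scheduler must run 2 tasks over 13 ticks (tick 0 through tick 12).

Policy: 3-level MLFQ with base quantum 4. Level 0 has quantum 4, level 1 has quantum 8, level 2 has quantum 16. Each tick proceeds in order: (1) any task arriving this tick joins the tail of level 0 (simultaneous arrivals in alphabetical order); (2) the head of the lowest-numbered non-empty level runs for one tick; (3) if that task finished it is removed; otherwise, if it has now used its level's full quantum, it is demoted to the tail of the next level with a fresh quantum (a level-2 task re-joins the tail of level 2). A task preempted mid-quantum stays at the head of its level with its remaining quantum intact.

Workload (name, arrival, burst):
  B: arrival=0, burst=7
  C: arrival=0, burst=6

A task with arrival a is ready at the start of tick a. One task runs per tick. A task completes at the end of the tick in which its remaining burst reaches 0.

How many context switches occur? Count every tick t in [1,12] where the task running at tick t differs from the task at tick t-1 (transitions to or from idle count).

context switches = 3

t=0: L0/L1/L2 = BC/-/- → run B
t=1: L0/L1/L2 = BC/-/- → run B
t=2: L0/L1/L2 = BC/-/- → run B
t=3: L0/L1/L2 = BC/-/- → run B
t=4: L0/L1/L2 = C/B/- → run C
t=5: L0/L1/L2 = C/B/- → run C
t=6: L0/L1/L2 = C/B/- → run C
t=7: L0/L1/L2 = C/B/- → run C
t=8: L0/L1/L2 = -/BC/- → run B
t=9: L0/L1/L2 = -/BC/- → run B
t=10: L0/L1/L2 = -/BC/- → run B
t=11: L0/L1/L2 = -/C/- → run C
t=12: L0/L1/L2 = -/C/- → run C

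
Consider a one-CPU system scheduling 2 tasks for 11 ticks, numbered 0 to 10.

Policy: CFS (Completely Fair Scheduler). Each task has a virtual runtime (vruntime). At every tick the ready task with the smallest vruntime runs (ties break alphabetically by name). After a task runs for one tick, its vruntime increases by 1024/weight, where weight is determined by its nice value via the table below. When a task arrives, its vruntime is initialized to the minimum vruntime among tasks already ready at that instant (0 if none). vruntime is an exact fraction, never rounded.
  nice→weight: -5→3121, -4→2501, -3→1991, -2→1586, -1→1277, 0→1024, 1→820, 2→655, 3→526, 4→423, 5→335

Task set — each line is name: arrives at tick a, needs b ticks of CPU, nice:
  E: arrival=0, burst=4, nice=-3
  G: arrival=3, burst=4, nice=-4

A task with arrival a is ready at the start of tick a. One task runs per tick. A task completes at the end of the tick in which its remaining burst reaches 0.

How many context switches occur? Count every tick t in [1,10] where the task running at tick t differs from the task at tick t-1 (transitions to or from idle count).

t=0: vr[E=0] → run E
t=1: vr[E=1024/1991] → run E
t=2: vr[E=2048/1991] → run E
t=3: vr[E=3072/1991 G=3072/1991] → run E
t=4: vr[G=3072/1991] → run G
t=5: vr[G=9721856/4979491] → run G
t=6: vr[G=11760640/4979491] → run G
t=7: vr[G=13799424/4979491] → run G
t=8: (idle)
t=9: (idle)
t=10: (idle)

context switches = 2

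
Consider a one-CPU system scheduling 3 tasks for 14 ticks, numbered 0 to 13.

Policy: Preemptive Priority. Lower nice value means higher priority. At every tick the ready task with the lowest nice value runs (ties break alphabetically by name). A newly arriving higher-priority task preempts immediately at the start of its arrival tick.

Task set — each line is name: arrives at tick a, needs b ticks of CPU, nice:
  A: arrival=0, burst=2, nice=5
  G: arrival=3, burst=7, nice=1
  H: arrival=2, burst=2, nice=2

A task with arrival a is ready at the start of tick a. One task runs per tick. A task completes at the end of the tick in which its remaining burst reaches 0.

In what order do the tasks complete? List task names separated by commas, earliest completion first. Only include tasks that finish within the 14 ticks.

completion order = A, G, H

t=0: ready={A} → run A
t=1: ready={A} → run A
t=2: ready={H} → run H
t=3: ready={G,H} → run G
t=4: ready={G,H} → run G
t=5: ready={G,H} → run G
t=6: ready={G,H} → run G
t=7: ready={G,H} → run G
t=8: ready={G,H} → run G
t=9: ready={G,H} → run G
t=10: ready={H} → run H
t=11: (idle)
t=12: (idle)
t=13: (idle)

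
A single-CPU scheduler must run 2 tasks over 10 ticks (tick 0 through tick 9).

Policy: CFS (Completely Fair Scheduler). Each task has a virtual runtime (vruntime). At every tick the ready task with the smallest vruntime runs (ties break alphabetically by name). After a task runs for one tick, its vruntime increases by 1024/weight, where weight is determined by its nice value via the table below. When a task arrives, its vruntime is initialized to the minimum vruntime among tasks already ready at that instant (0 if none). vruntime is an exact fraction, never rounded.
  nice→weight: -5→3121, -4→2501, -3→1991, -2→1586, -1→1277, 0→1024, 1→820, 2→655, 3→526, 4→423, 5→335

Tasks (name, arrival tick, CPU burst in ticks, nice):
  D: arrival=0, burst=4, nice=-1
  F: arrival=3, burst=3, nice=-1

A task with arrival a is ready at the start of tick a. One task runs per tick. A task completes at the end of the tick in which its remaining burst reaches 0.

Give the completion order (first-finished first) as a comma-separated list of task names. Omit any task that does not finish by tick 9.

completion order = D, F

t=0: vr[D=0] → run D
t=1: vr[D=1024/1277] → run D
t=2: vr[D=2048/1277] → run D
t=3: vr[D=3072/1277 F=3072/1277] → run D
t=4: vr[F=3072/1277] → run F
t=5: vr[F=4096/1277] → run F
t=6: vr[F=5120/1277] → run F
t=7: (idle)
t=8: (idle)
t=9: (idle)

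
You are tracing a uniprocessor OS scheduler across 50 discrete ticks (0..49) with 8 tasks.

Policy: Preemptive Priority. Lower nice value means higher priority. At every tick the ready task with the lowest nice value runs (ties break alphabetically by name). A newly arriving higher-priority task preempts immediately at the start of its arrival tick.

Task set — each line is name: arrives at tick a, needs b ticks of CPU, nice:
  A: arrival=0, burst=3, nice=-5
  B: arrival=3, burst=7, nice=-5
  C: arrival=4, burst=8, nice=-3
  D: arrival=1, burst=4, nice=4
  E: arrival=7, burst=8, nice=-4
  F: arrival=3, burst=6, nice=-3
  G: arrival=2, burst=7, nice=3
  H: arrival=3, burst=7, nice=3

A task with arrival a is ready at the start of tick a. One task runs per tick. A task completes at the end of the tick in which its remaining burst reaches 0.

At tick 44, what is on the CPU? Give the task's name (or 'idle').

running at tick 44 = H

t=0: ready={A} → run A
t=1: ready={A,D} → run A
t=2: ready={A,D,G} → run A
t=3: ready={B,D,F,G,H} → run B
t=4: ready={B,C,D,F,G,H} → run B
t=5: ready={B,C,D,F,G,H} → run B
t=6: ready={B,C,D,F,G,H} → run B
t=7: ready={B,C,D,E,F,G,H} → run B
t=8: ready={B,C,D,E,F,G,H} → run B
t=9: ready={B,C,D,E,F,G,H} → run B
t=10: ready={C,D,E,F,G,H} → run E
t=11: ready={C,D,E,F,G,H} → run E
t=12: ready={C,D,E,F,G,H} → run E
t=13: ready={C,D,E,F,G,H} → run E
t=14: ready={C,D,E,F,G,H} → run E
t=15: ready={C,D,E,F,G,H} → run E
t=16: ready={C,D,E,F,G,H} → run E
t=17: ready={C,D,E,F,G,H} → run E
t=18: ready={C,D,F,G,H} → run C
t=19: ready={C,D,F,G,H} → run C
t=20: ready={C,D,F,G,H} → run C
t=21: ready={C,D,F,G,H} → run C
t=22: ready={C,D,F,G,H} → run C
t=23: ready={C,D,F,G,H} → run C
t=24: ready={C,D,F,G,H} → run C
t=25: ready={C,D,F,G,H} → run C
t=26: ready={D,F,G,H} → run F
t=27: ready={D,F,G,H} → run F
t=28: ready={D,F,G,H} → run F
t=29: ready={D,F,G,H} → run F
t=30: ready={D,F,G,H} → run F
t=31: ready={D,F,G,H} → run F
t=32: ready={D,G,H} → run G
t=33: ready={D,G,H} → run G
t=34: ready={D,G,H} → run G
t=35: ready={D,G,H} → run G
t=36: ready={D,G,H} → run G
t=37: ready={D,G,H} → run G
t=38: ready={D,G,H} → run G
t=39: ready={D,H} → run H
t=40: ready={D,H} → run H
t=41: ready={D,H} → run H
t=42: ready={D,H} → run H
t=43: ready={D,H} → run H
t=44: ready={D,H} → run H
t=45: ready={D,H} → run H
t=46: ready={D} → run D
t=47: ready={D} → run D
t=48: ready={D} → run D
t=49: ready={D} → run D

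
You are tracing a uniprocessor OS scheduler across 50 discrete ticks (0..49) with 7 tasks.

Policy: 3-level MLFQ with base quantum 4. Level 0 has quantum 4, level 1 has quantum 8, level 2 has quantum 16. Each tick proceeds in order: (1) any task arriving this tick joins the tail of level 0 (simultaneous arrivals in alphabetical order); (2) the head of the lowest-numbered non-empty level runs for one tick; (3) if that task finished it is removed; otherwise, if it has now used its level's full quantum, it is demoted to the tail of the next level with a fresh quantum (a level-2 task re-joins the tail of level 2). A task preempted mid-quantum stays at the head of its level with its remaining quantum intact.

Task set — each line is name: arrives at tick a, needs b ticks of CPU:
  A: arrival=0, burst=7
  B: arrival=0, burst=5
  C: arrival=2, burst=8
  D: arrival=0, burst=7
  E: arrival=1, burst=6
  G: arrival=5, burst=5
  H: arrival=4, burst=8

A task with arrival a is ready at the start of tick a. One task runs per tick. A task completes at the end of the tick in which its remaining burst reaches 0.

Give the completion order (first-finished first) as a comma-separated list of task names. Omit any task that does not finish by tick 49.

t=0: L0/L1/L2 = ABD/-/- → run A
t=1: L0/L1/L2 = ABDE/-/- → run A
t=2: L0/L1/L2 = ABDEC/-/- → run A
t=3: L0/L1/L2 = ABDEC/-/- → run A
t=4: L0/L1/L2 = BDECH/A/- → run B
t=5: L0/L1/L2 = BDECHG/A/- → run B
t=6: L0/L1/L2 = BDECHG/A/- → run B
t=7: L0/L1/L2 = BDECHG/A/- → run B
t=8: L0/L1/L2 = DECHG/AB/- → run D
t=9: L0/L1/L2 = DECHG/AB/- → run D
t=10: L0/L1/L2 = DECHG/AB/- → run D
t=11: L0/L1/L2 = DECHG/AB/- → run D
t=12: L0/L1/L2 = ECHG/ABD/- → run E
t=13: L0/L1/L2 = ECHG/ABD/- → run E
t=14: L0/L1/L2 = ECHG/ABD/- → run E
t=15: L0/L1/L2 = ECHG/ABD/- → run E
t=16: L0/L1/L2 = CHG/ABDE/- → run C
t=17: L0/L1/L2 = CHG/ABDE/- → run C
t=18: L0/L1/L2 = CHG/ABDE/- → run C
t=19: L0/L1/L2 = CHG/ABDE/- → run C
t=20: L0/L1/L2 = HG/ABDEC/- → run H
t=21: L0/L1/L2 = HG/ABDEC/- → run H
t=22: L0/L1/L2 = HG/ABDEC/- → run H
t=23: L0/L1/L2 = HG/ABDEC/- → run H
t=24: L0/L1/L2 = G/ABDECH/- → run G
t=25: L0/L1/L2 = G/ABDECH/- → run G
t=26: L0/L1/L2 = G/ABDECH/- → run G
t=27: L0/L1/L2 = G/ABDECH/- → run G
t=28: L0/L1/L2 = -/ABDECHG/- → run A
t=29: L0/L1/L2 = -/ABDECHG/- → run A
t=30: L0/L1/L2 = -/ABDECHG/- → run A
t=31: L0/L1/L2 = -/BDECHG/- → run B
t=32: L0/L1/L2 = -/DECHG/- → run D
t=33: L0/L1/L2 = -/DECHG/- → run D
t=34: L0/L1/L2 = -/DECHG/- → run D
t=35: L0/L1/L2 = -/ECHG/- → run E
t=36: L0/L1/L2 = -/ECHG/- → run E
t=37: L0/L1/L2 = -/CHG/- → run C
t=38: L0/L1/L2 = -/CHG/- → run C
t=39: L0/L1/L2 = -/CHG/- → run C
t=40: L0/L1/L2 = -/CHG/- → run C
t=41: L0/L1/L2 = -/HG/- → run H
t=42: L0/L1/L2 = -/HG/- → run H
t=43: L0/L1/L2 = -/HG/- → run H
t=44: L0/L1/L2 = -/HG/- → run H
t=45: L0/L1/L2 = -/G/- → run G
t=46: (idle)
t=47: (idle)
t=48: (idle)
t=49: (idle)

completion order = A, B, D, E, C, H, G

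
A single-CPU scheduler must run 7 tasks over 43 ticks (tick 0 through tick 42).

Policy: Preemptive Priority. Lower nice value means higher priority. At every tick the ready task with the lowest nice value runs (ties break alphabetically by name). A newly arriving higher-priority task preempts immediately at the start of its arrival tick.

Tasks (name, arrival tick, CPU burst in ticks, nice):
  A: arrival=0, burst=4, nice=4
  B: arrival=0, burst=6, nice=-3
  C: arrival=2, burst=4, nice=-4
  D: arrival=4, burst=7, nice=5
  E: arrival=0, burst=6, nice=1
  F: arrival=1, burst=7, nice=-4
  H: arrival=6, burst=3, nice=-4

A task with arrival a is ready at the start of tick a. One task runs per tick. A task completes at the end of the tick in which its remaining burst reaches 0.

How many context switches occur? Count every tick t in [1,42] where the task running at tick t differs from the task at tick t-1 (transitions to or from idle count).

context switches = 9

t=0: ready={A,B,E} → run B
t=1: ready={A,B,E,F} → run F
t=2: ready={A,B,C,E,F} → run C
t=3: ready={A,B,C,E,F} → run C
t=4: ready={A,B,C,D,E,F} → run C
t=5: ready={A,B,C,D,E,F} → run C
t=6: ready={A,B,D,E,F,H} → run F
t=7: ready={A,B,D,E,F,H} → run F
t=8: ready={A,B,D,E,F,H} → run F
t=9: ready={A,B,D,E,F,H} → run F
t=10: ready={A,B,D,E,F,H} → run F
t=11: ready={A,B,D,E,F,H} → run F
t=12: ready={A,B,D,E,H} → run H
t=13: ready={A,B,D,E,H} → run H
t=14: ready={A,B,D,E,H} → run H
t=15: ready={A,B,D,E} → run B
t=16: ready={A,B,D,E} → run B
t=17: ready={A,B,D,E} → run B
t=18: ready={A,B,D,E} → run B
t=19: ready={A,B,D,E} → run B
t=20: ready={A,D,E} → run E
t=21: ready={A,D,E} → run E
t=22: ready={A,D,E} → run E
t=23: ready={A,D,E} → run E
t=24: ready={A,D,E} → run E
t=25: ready={A,D,E} → run E
t=26: ready={A,D} → run A
t=27: ready={A,D} → run A
t=28: ready={A,D} → run A
t=29: ready={A,D} → run A
t=30: ready={D} → run D
t=31: ready={D} → run D
t=32: ready={D} → run D
t=33: ready={D} → run D
t=34: ready={D} → run D
t=35: ready={D} → run D
t=36: ready={D} → run D
t=37: (idle)
t=38: (idle)
t=39: (idle)
t=40: (idle)
t=41: (idle)
t=42: (idle)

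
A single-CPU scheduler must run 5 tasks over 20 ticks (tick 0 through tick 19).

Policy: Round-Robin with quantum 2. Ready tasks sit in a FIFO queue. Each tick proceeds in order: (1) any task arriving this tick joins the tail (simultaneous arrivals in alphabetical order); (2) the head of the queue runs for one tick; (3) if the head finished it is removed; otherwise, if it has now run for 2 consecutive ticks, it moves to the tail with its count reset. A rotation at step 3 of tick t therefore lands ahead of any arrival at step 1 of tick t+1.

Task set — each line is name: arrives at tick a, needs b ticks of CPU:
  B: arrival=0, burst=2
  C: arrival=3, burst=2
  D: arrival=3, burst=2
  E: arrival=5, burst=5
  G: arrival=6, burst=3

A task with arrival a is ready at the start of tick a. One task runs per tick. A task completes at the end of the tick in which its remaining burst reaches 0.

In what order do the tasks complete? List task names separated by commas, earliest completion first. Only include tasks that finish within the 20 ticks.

completion order = B, C, D, G, E

t=0: queue=[B] q_used=0 → run B
t=1: queue=[B] q_used=1 → run B
t=2: (idle)
t=3: queue=[C,D] q_used=0 → run C
t=4: queue=[C,D] q_used=1 → run C
t=5: queue=[D,E] q_used=0 → run D
t=6: queue=[D,E,G] q_used=1 → run D
t=7: queue=[E,G] q_used=0 → run E
t=8: queue=[E,G] q_used=1 → run E
t=9: queue=[G,E] q_used=0 → run G
t=10: queue=[G,E] q_used=1 → run G
t=11: queue=[E,G] q_used=0 → run E
t=12: queue=[E,G] q_used=1 → run E
t=13: queue=[G,E] q_used=0 → run G
t=14: queue=[E] q_used=0 → run E
t=15: (idle)
t=16: (idle)
t=17: (idle)
t=18: (idle)
t=19: (idle)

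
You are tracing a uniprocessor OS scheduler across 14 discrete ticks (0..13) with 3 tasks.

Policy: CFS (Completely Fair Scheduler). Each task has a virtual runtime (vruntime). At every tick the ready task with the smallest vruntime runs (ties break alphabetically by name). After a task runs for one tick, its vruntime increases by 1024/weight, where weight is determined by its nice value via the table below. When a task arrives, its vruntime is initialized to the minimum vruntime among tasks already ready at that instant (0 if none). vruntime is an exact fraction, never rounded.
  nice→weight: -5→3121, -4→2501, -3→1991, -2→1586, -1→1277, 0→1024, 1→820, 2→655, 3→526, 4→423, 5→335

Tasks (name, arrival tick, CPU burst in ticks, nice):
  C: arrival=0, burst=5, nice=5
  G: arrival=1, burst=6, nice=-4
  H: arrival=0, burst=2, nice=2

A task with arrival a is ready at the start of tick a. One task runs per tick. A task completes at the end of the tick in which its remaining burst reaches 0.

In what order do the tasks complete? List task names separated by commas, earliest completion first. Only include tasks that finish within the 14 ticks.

completion order = H, G, C

t=0: vr[C=0 H=0] → run C
t=1: vr[C=1024/335 G=0 H=0] → run G
t=2: vr[C=1024/335 G=1024/2501 H=0] → run H
t=3: vr[C=1024/335 G=1024/2501 H=1024/655] → run G
t=4: vr[C=1024/335 G=2048/2501 H=1024/655] → run G
t=5: vr[C=1024/335 G=3072/2501 H=1024/655] → run G
t=6: vr[C=1024/335 G=4096/2501 H=1024/655] → run H
t=7: vr[C=1024/335 G=4096/2501] → run G
t=8: vr[C=1024/335 G=5120/2501] → run G
t=9: vr[C=1024/335] → run C
t=10: vr[C=2048/335] → run C
t=11: vr[C=3072/335] → run C
t=12: vr[C=4096/335] → run C
t=13: (idle)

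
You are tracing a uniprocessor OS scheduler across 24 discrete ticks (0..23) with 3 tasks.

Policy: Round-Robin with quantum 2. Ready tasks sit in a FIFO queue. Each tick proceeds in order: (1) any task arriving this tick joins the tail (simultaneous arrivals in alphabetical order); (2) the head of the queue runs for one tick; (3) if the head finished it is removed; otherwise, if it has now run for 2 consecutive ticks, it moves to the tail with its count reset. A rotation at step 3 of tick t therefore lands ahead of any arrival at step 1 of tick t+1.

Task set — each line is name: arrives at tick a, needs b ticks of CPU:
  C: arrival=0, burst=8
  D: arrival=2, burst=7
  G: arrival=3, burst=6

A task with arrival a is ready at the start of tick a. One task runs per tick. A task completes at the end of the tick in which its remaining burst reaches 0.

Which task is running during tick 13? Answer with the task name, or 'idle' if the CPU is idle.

running at tick 13 = G

t=0: queue=[C] q_used=0 → run C
t=1: queue=[C] q_used=1 → run C
t=2: queue=[C,D] q_used=0 → run C
t=3: queue=[C,D,G] q_used=1 → run C
t=4: queue=[D,G,C] q_used=0 → run D
t=5: queue=[D,G,C] q_used=1 → run D
t=6: queue=[G,C,D] q_used=0 → run G
t=7: queue=[G,C,D] q_used=1 → run G
t=8: queue=[C,D,G] q_used=0 → run C
t=9: queue=[C,D,G] q_used=1 → run C
t=10: queue=[D,G,C] q_used=0 → run D
t=11: queue=[D,G,C] q_used=1 → run D
t=12: queue=[G,C,D] q_used=0 → run G
t=13: queue=[G,C,D] q_used=1 → run G
t=14: queue=[C,D,G] q_used=0 → run C
t=15: queue=[C,D,G] q_used=1 → run C
t=16: queue=[D,G] q_used=0 → run D
t=17: queue=[D,G] q_used=1 → run D
t=18: queue=[G,D] q_used=0 → run G
t=19: queue=[G,D] q_used=1 → run G
t=20: queue=[D] q_used=0 → run D
t=21: (idle)
t=22: (idle)
t=23: (idle)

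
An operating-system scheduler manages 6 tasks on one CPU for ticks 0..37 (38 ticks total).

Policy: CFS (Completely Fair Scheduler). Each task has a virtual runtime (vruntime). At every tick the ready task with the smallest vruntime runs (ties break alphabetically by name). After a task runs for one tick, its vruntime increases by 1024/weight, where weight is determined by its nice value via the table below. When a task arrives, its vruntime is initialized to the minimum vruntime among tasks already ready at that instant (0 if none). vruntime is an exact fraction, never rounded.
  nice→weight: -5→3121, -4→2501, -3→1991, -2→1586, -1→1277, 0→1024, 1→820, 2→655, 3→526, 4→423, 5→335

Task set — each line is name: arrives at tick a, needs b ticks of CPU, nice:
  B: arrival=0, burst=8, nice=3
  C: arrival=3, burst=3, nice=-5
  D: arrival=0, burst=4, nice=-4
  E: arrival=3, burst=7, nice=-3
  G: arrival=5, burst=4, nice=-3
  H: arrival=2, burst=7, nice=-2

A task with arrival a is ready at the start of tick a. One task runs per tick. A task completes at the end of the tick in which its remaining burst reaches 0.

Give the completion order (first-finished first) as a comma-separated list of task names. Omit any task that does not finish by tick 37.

completion order = C, D, G, E, H, B

t=0: vr[B=0 D=0] → run B
t=1: vr[B=512/263 D=0] → run D
t=2: vr[B=512/263 D=1024/2501 H=1024/2501] → run D
t=3: vr[B=512/263 C=1024/2501 D=2048/2501 E=1024/2501 H=1024/2501] → run C
t=4: vr[B=512/263 C=5756928/7805621 D=2048/2501 E=1024/2501 H=1024/2501] → run E
t=5: vr[B=512/263 C=5756928/7805621 D=2048/2501 E=4599808/4979491 G=1024/2501 H=1024/2501] → run G
t=6: vr[B=512/263 C=5756928/7805621 D=2048/2501 E=4599808/4979491 G=4599808/4979491 H=1024/2501] → run H
t=7: vr[B=512/263 C=5756928/7805621 D=2048/2501 E=4599808/4979491 G=4599808/4979491 H=34304/32513] → run C
t=8: vr[B=512/263 C=8317952/7805621 D=2048/2501 E=4599808/4979491 G=4599808/4979491 H=34304/32513] → run D
t=9: vr[B=512/263 C=8317952/7805621 D=3072/2501 E=4599808/4979491 G=4599808/4979491 H=34304/32513] → run E
t=10: vr[B=512/263 C=8317952/7805621 D=3072/2501 E=7160832/4979491 G=4599808/4979491 H=34304/32513] → run G
t=11: vr[B=512/263 C=8317952/7805621 D=3072/2501 E=7160832/4979491 G=7160832/4979491 H=34304/32513] → run H
t=12: vr[B=512/263 C=8317952/7805621 D=3072/2501 E=7160832/4979491 G=7160832/4979491 H=55296/32513] → run C
t=13: vr[B=512/263 D=3072/2501 E=7160832/4979491 G=7160832/4979491 H=55296/32513] → run D
t=14: vr[B=512/263 E=7160832/4979491 G=7160832/4979491 H=55296/32513] → run E
t=15: vr[B=512/263 E=9721856/4979491 G=7160832/4979491 H=55296/32513] → run G
t=16: vr[B=512/263 E=9721856/4979491 G=9721856/4979491 H=55296/32513] → run H
t=17: vr[B=512/263 E=9721856/4979491 G=9721856/4979491 H=76288/32513] → run B
t=18: vr[B=1024/263 E=9721856/4979491 G=9721856/4979491 H=76288/32513] → run E
t=19: vr[B=1024/263 E=12282880/4979491 G=9721856/4979491 H=76288/32513] → run G
t=20: vr[B=1024/263 E=12282880/4979491 H=76288/32513] → run H
t=21: vr[B=1024/263 E=12282880/4979491 H=97280/32513] → run E
t=22: vr[B=1024/263 E=14843904/4979491 H=97280/32513] → run E
t=23: vr[B=1024/263 E=17404928/4979491 H=97280/32513] → run H
t=24: vr[B=1024/263 E=17404928/4979491 H=118272/32513] → run E
t=25: vr[B=1024/263 H=118272/32513] → run H
t=26: vr[B=1024/263 H=139264/32513] → run B
t=27: vr[B=1536/263 H=139264/32513] → run H
t=28: vr[B=1536/263] → run B
t=29: vr[B=2048/263] → run B
t=30: vr[B=2560/263] → run B
t=31: vr[B=3072/263] → run B
t=32: vr[B=3584/263] → run B
t=33: (idle)
t=34: (idle)
t=35: (idle)
t=36: (idle)
t=37: (idle)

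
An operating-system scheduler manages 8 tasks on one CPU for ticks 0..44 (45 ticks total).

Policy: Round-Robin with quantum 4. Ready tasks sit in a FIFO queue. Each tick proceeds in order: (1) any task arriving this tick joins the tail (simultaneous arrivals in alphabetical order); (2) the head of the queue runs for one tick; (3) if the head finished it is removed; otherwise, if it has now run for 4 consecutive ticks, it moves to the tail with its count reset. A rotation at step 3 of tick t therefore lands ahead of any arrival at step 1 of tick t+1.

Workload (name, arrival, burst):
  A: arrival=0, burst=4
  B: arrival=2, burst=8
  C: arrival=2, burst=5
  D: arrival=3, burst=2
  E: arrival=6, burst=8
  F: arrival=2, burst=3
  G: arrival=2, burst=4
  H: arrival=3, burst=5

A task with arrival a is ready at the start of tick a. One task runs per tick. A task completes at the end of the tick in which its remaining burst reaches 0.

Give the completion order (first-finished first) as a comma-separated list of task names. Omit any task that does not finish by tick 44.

t=0: queue=[A] q_used=0 → run A
t=1: queue=[A] q_used=1 → run A
t=2: queue=[A,B,C,F,G] q_used=2 → run A
t=3: queue=[A,B,C,F,G,D,H] q_used=3 → run A
t=4: queue=[B,C,F,G,D,H] q_used=0 → run B
t=5: queue=[B,C,F,G,D,H] q_used=1 → run B
t=6: queue=[B,C,F,G,D,H,E] q_used=2 → run B
t=7: queue=[B,C,F,G,D,H,E] q_used=3 → run B
t=8: queue=[C,F,G,D,H,E,B] q_used=0 → run C
t=9: queue=[C,F,G,D,H,E,B] q_used=1 → run C
t=10: queue=[C,F,G,D,H,E,B] q_used=2 → run C
t=11: queue=[C,F,G,D,H,E,B] q_used=3 → run C
t=12: queue=[F,G,D,H,E,B,C] q_used=0 → run F
t=13: queue=[F,G,D,H,E,B,C] q_used=1 → run F
t=14: queue=[F,G,D,H,E,B,C] q_used=2 → run F
t=15: queue=[G,D,H,E,B,C] q_used=0 → run G
t=16: queue=[G,D,H,E,B,C] q_used=1 → run G
t=17: queue=[G,D,H,E,B,C] q_used=2 → run G
t=18: queue=[G,D,H,E,B,C] q_used=3 → run G
t=19: queue=[D,H,E,B,C] q_used=0 → run D
t=20: queue=[D,H,E,B,C] q_used=1 → run D
t=21: queue=[H,E,B,C] q_used=0 → run H
t=22: queue=[H,E,B,C] q_used=1 → run H
t=23: queue=[H,E,B,C] q_used=2 → run H
t=24: queue=[H,E,B,C] q_used=3 → run H
t=25: queue=[E,B,C,H] q_used=0 → run E
t=26: queue=[E,B,C,H] q_used=1 → run E
t=27: queue=[E,B,C,H] q_used=2 → run E
t=28: queue=[E,B,C,H] q_used=3 → run E
t=29: queue=[B,C,H,E] q_used=0 → run B
t=30: queue=[B,C,H,E] q_used=1 → run B
t=31: queue=[B,C,H,E] q_used=2 → run B
t=32: queue=[B,C,H,E] q_used=3 → run B
t=33: queue=[C,H,E] q_used=0 → run C
t=34: queue=[H,E] q_used=0 → run H
t=35: queue=[E] q_used=0 → run E
t=36: queue=[E] q_used=1 → run E
t=37: queue=[E] q_used=2 → run E
t=38: queue=[E] q_used=3 → run E
t=39: (idle)
t=40: (idle)
t=41: (idle)
t=42: (idle)
t=43: (idle)
t=44: (idle)

completion order = A, F, G, D, B, C, H, E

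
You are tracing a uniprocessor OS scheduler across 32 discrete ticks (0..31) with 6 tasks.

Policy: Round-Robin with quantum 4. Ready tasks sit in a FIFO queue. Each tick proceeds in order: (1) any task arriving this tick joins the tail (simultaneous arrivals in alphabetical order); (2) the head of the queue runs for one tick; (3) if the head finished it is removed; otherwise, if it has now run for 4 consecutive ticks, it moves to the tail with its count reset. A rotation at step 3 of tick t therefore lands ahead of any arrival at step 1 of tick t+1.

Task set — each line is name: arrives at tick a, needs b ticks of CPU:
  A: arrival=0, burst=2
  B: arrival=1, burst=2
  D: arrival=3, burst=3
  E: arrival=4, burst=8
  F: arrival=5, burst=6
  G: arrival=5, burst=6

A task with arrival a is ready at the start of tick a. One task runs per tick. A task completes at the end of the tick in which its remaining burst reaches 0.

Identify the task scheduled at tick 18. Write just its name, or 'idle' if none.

running at tick 18 = G

t=0: queue=[A] q_used=0 → run A
t=1: queue=[A,B] q_used=1 → run A
t=2: queue=[B] q_used=0 → run B
t=3: queue=[B,D] q_used=1 → run B
t=4: queue=[D,E] q_used=0 → run D
t=5: queue=[D,E,F,G] q_used=1 → run D
t=6: queue=[D,E,F,G] q_used=2 → run D
t=7: queue=[E,F,G] q_used=0 → run E
t=8: queue=[E,F,G] q_used=1 → run E
t=9: queue=[E,F,G] q_used=2 → run E
t=10: queue=[E,F,G] q_used=3 → run E
t=11: queue=[F,G,E] q_used=0 → run F
t=12: queue=[F,G,E] q_used=1 → run F
t=13: queue=[F,G,E] q_used=2 → run F
t=14: queue=[F,G,E] q_used=3 → run F
t=15: queue=[G,E,F] q_used=0 → run G
t=16: queue=[G,E,F] q_used=1 → run G
t=17: queue=[G,E,F] q_used=2 → run G
t=18: queue=[G,E,F] q_used=3 → run G
t=19: queue=[E,F,G] q_used=0 → run E
t=20: queue=[E,F,G] q_used=1 → run E
t=21: queue=[E,F,G] q_used=2 → run E
t=22: queue=[E,F,G] q_used=3 → run E
t=23: queue=[F,G] q_used=0 → run F
t=24: queue=[F,G] q_used=1 → run F
t=25: queue=[G] q_used=0 → run G
t=26: queue=[G] q_used=1 → run G
t=27: (idle)
t=28: (idle)
t=29: (idle)
t=30: (idle)
t=31: (idle)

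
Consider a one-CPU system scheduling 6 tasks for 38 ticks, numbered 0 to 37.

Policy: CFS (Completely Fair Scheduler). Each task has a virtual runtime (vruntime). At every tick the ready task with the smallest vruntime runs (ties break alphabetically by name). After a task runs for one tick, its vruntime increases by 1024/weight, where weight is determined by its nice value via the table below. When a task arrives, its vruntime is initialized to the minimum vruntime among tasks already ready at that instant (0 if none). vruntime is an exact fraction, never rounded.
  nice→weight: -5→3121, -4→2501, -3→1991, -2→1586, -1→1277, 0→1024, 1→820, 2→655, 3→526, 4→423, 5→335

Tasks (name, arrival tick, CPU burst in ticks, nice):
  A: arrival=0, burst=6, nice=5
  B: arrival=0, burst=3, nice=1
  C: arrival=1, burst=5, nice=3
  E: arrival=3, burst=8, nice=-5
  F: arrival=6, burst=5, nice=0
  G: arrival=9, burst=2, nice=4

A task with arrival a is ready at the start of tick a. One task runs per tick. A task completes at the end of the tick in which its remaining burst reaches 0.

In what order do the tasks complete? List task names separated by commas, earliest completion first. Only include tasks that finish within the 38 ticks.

completion order = B, E, G, F, C, A

t=0: vr[A=0 B=0] → run A
t=1: vr[A=1024/335 B=0 C=0] → run B
t=2: vr[A=1024/335 B=256/205 C=0] → run C
t=3: vr[A=1024/335 B=256/205 C=512/263 E=256/205] → run B
t=4: vr[A=1024/335 B=512/205 C=512/263 E=256/205] → run E
t=5: vr[A=1024/335 B=512/205 C=512/263 E=1008896/639805] → run E
t=6: vr[A=1024/335 B=512/205 C=512/263 E=1218816/639805 F=1218816/639805] → run E
t=7: vr[A=1024/335 B=512/205 C=512/263 E=1428736/639805 F=1218816/639805] → run F
t=8: vr[A=1024/335 B=512/205 C=512/263 E=1428736/639805 F=1858621/639805] → run C
t=9: vr[A=1024/335 B=512/205 C=1024/263 E=1428736/639805 F=1858621/639805 G=1428736/639805] → run E
t=10: vr[A=1024/335 B=512/205 C=1024/263 E=1638656/639805 F=1858621/639805 G=1428736/639805] → run G
t=11: vr[A=1024/335 B=512/205 C=1024/263 E=1638656/639805 F=1858621/639805 G=1259515648/270637515] → run B
t=12: vr[A=1024/335 C=1024/263 E=1638656/639805 F=1858621/639805 G=1259515648/270637515] → run E
t=13: vr[A=1024/335 C=1024/263 E=1848576/639805 F=1858621/639805 G=1259515648/270637515] → run E
t=14: vr[A=1024/335 C=1024/263 E=2058496/639805 F=1858621/639805 G=1259515648/270637515] → run F
t=15: vr[A=1024/335 C=1024/263 E=2058496/639805 F=2498426/639805 G=1259515648/270637515] → run A
t=16: vr[A=2048/335 C=1024/263 E=2058496/639805 F=2498426/639805 G=1259515648/270637515] → run E
t=17: vr[A=2048/335 C=1024/263 E=2268416/639805 F=2498426/639805 G=1259515648/270637515] → run E
t=18: vr[A=2048/335 C=1024/263 F=2498426/639805 G=1259515648/270637515] → run C
t=19: vr[A=2048/335 C=1536/263 F=2498426/639805 G=1259515648/270637515] → run F
t=20: vr[A=2048/335 C=1536/263 F=3138231/639805 G=1259515648/270637515] → run G
t=21: vr[A=2048/335 C=1536/263 F=3138231/639805] → run F
t=22: vr[A=2048/335 C=1536/263 F=3778036/639805] → run C
t=23: vr[A=2048/335 C=2048/263 F=3778036/639805] → run F
t=24: vr[A=2048/335 C=2048/263] → run A
t=25: vr[A=3072/335 C=2048/263] → run C
t=26: vr[A=3072/335] → run A
t=27: vr[A=4096/335] → run A
t=28: vr[A=1024/67] → run A
t=29: (idle)
t=30: (idle)
t=31: (idle)
t=32: (idle)
t=33: (idle)
t=34: (idle)
t=35: (idle)
t=36: (idle)
t=37: (idle)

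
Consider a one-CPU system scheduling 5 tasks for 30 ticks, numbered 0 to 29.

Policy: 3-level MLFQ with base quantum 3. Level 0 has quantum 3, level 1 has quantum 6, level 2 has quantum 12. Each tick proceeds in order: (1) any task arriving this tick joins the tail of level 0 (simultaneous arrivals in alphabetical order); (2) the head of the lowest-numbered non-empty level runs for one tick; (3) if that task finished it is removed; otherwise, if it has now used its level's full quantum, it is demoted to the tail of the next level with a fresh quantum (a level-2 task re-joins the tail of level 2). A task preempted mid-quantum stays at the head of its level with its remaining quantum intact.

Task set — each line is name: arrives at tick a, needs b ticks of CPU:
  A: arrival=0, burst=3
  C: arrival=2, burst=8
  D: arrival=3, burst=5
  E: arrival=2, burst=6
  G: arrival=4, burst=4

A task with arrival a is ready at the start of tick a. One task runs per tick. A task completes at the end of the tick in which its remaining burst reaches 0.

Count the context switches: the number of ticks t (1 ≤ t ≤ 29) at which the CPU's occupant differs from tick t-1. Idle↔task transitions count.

context switches = 9

t=0: L0/L1/L2 = A/-/- → run A
t=1: L0/L1/L2 = A/-/- → run A
t=2: L0/L1/L2 = ACE/-/- → run A
t=3: L0/L1/L2 = CED/-/- → run C
t=4: L0/L1/L2 = CEDG/-/- → run C
t=5: L0/L1/L2 = CEDG/-/- → run C
t=6: L0/L1/L2 = EDG/C/- → run E
t=7: L0/L1/L2 = EDG/C/- → run E
t=8: L0/L1/L2 = EDG/C/- → run E
t=9: L0/L1/L2 = DG/CE/- → run D
t=10: L0/L1/L2 = DG/CE/- → run D
t=11: L0/L1/L2 = DG/CE/- → run D
t=12: L0/L1/L2 = G/CED/- → run G
t=13: L0/L1/L2 = G/CED/- → run G
t=14: L0/L1/L2 = G/CED/- → run G
t=15: L0/L1/L2 = -/CEDG/- → run C
t=16: L0/L1/L2 = -/CEDG/- → run C
t=17: L0/L1/L2 = -/CEDG/- → run C
t=18: L0/L1/L2 = -/CEDG/- → run C
t=19: L0/L1/L2 = -/CEDG/- → run C
t=20: L0/L1/L2 = -/EDG/- → run E
t=21: L0/L1/L2 = -/EDG/- → run E
t=22: L0/L1/L2 = -/EDG/- → run E
t=23: L0/L1/L2 = -/DG/- → run D
t=24: L0/L1/L2 = -/DG/- → run D
t=25: L0/L1/L2 = -/G/- → run G
t=26: (idle)
t=27: (idle)
t=28: (idle)
t=29: (idle)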